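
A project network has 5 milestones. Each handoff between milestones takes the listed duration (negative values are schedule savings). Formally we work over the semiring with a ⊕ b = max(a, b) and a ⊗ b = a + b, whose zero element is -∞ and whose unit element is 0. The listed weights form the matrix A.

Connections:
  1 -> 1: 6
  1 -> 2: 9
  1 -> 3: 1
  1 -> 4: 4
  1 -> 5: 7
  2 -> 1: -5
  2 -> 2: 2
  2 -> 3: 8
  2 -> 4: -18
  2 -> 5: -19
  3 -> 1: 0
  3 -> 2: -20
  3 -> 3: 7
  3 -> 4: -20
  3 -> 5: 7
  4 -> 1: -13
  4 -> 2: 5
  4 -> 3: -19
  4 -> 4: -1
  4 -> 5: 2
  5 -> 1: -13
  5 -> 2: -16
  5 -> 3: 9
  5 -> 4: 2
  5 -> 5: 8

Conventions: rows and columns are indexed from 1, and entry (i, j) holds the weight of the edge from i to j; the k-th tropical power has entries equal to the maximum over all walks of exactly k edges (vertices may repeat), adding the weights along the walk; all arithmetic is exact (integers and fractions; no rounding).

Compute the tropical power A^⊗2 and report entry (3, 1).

A^⊗2:
  [12, 15, 17, 10, 15]
  [8, 4, 15, -1, 15]
  [7, 9, 16, 9, 15]
  [0, 7, 13, 4, 10]
  [9, 7, 17, 10, 16]
Key observation: the optimum is the walk 3->3->1, with weight 7 + 0 = 7.
Optimal value attained by: walk 3->3->1.
Answer: (A^⊗2)[3][1] = 7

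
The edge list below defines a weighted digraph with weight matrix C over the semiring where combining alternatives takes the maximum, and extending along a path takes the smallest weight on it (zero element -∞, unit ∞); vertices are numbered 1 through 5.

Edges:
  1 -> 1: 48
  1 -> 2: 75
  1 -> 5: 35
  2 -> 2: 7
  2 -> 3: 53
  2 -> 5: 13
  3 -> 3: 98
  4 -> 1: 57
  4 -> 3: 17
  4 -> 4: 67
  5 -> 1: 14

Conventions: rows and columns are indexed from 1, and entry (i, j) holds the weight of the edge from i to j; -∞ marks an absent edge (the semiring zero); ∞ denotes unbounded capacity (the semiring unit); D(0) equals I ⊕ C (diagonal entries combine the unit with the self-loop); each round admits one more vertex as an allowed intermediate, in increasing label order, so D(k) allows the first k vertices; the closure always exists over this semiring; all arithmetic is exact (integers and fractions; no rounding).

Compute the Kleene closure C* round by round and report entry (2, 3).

D(0):
  [∞, 75, -∞, -∞, 35]
  [-∞, ∞, 53, -∞, 13]
  [-∞, -∞, ∞, -∞, -∞]
  [57, -∞, 17, ∞, -∞]
  [14, -∞, -∞, -∞, ∞]
D(1):
  [∞, 75, -∞, -∞, 35]
  [-∞, ∞, 53, -∞, 13]
  [-∞, -∞, ∞, -∞, -∞]
  [57, 57, 17, ∞, 35]
  [14, 14, -∞, -∞, ∞]
D(2):
  [∞, 75, 53, -∞, 35]
  [-∞, ∞, 53, -∞, 13]
  [-∞, -∞, ∞, -∞, -∞]
  [57, 57, 53, ∞, 35]
  [14, 14, 14, -∞, ∞]
D(3):
  [∞, 75, 53, -∞, 35]
  [-∞, ∞, 53, -∞, 13]
  [-∞, -∞, ∞, -∞, -∞]
  [57, 57, 53, ∞, 35]
  [14, 14, 14, -∞, ∞]
D(4):
  [∞, 75, 53, -∞, 35]
  [-∞, ∞, 53, -∞, 13]
  [-∞, -∞, ∞, -∞, -∞]
  [57, 57, 53, ∞, 35]
  [14, 14, 14, -∞, ∞]
D(5):
  [∞, 75, 53, -∞, 35]
  [13, ∞, 53, -∞, 13]
  [-∞, -∞, ∞, -∞, -∞]
  [57, 57, 53, ∞, 35]
  [14, 14, 14, -∞, ∞]
Answer: C*[2][3] = 53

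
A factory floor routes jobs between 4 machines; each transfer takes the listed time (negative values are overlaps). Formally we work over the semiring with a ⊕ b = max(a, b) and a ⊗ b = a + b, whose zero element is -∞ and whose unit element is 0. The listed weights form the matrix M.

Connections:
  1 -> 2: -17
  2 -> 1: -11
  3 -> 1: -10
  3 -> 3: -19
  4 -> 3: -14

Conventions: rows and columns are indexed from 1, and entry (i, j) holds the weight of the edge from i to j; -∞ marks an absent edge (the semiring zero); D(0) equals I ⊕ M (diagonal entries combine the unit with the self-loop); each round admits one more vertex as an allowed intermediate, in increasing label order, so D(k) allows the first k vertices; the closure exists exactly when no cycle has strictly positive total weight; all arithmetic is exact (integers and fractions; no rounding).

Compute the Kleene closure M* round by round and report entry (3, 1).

D(0):
  [0, -17, -∞, -∞]
  [-11, 0, -∞, -∞]
  [-10, -∞, 0, -∞]
  [-∞, -∞, -14, 0]
D(1):
  [0, -17, -∞, -∞]
  [-11, 0, -∞, -∞]
  [-10, -27, 0, -∞]
  [-∞, -∞, -14, 0]
D(2):
  [0, -17, -∞, -∞]
  [-11, 0, -∞, -∞]
  [-10, -27, 0, -∞]
  [-∞, -∞, -14, 0]
D(3):
  [0, -17, -∞, -∞]
  [-11, 0, -∞, -∞]
  [-10, -27, 0, -∞]
  [-24, -41, -14, 0]
D(4):
  [0, -17, -∞, -∞]
  [-11, 0, -∞, -∞]
  [-10, -27, 0, -∞]
  [-24, -41, -14, 0]
Answer: M*[3][1] = -10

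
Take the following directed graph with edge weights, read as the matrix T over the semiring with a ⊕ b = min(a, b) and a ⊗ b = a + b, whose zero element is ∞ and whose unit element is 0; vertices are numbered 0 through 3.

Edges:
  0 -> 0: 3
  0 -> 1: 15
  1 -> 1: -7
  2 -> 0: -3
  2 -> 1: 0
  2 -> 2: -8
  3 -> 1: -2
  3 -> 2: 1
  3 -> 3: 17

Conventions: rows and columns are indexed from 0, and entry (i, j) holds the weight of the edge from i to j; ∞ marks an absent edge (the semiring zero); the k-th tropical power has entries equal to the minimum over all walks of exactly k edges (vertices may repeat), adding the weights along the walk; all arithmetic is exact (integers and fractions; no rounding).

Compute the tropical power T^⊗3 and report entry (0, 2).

T^⊗2:
  [6, 8, ∞, ∞]
  [∞, -14, ∞, ∞]
  [-11, -8, -16, ∞]
  [-2, -9, -7, 34]
T^⊗3:
  [9, 1, ∞, ∞]
  [∞, -21, ∞, ∞]
  [-19, -16, -24, ∞]
  [-10, -16, -15, 51]
Key observation: no walk of exactly 3 edges connects these vertices, so the entry is the semiring zero.
Answer: (T^⊗3)[0][2] = ∞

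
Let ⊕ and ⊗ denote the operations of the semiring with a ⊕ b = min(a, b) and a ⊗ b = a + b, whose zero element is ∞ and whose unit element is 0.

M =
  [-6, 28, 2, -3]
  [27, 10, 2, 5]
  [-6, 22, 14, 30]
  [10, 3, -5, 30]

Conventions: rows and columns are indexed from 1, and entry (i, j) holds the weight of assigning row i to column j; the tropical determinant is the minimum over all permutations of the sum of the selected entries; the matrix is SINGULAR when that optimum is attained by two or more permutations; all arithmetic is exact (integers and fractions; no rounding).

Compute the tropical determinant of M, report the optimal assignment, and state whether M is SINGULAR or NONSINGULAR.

σ = (1, 2, 3, 4): (-6) + 10 + 14 + 30 = 48
σ = (1, 2, 4, 3): (-6) + 10 + 30 + (-5) = 29
σ = (1, 3, 2, 4): (-6) + 2 + 22 + 30 = 48
σ = (1, 3, 4, 2): (-6) + 2 + 30 + 3 = 29
σ = (1, 4, 2, 3): (-6) + 5 + 22 + (-5) = 16
σ = (1, 4, 3, 2): (-6) + 5 + 14 + 3 = 16
σ = (2, 1, 3, 4): 28 + 27 + 14 + 30 = 99
σ = (2, 1, 4, 3): 28 + 27 + 30 + (-5) = 80
σ = (2, 3, 1, 4): 28 + 2 + (-6) + 30 = 54
σ = (2, 3, 4, 1): 28 + 2 + 30 + 10 = 70
σ = (2, 4, 1, 3): 28 + 5 + (-6) + (-5) = 22
σ = (2, 4, 3, 1): 28 + 5 + 14 + 10 = 57
σ = (3, 1, 2, 4): 2 + 27 + 22 + 30 = 81
σ = (3, 1, 4, 2): 2 + 27 + 30 + 3 = 62
σ = (3, 2, 1, 4): 2 + 10 + (-6) + 30 = 36
σ = (3, 2, 4, 1): 2 + 10 + 30 + 10 = 52
σ = (3, 4, 1, 2): 2 + 5 + (-6) + 3 = 4
σ = (3, 4, 2, 1): 2 + 5 + 22 + 10 = 39
σ = (4, 1, 2, 3): (-3) + 27 + 22 + (-5) = 41
σ = (4, 1, 3, 2): (-3) + 27 + 14 + 3 = 41
σ = (4, 2, 1, 3): (-3) + 10 + (-6) + (-5) = -4
σ = (4, 2, 3, 1): (-3) + 10 + 14 + 10 = 31
σ = (4, 3, 1, 2): (-3) + 2 + (-6) + 3 = -4
σ = (4, 3, 2, 1): (-3) + 2 + 22 + 10 = 31
Optimal value attained by: σ = (4, 2, 1, 3).
Answer: det⊕(M) = -4; verdict: SINGULAR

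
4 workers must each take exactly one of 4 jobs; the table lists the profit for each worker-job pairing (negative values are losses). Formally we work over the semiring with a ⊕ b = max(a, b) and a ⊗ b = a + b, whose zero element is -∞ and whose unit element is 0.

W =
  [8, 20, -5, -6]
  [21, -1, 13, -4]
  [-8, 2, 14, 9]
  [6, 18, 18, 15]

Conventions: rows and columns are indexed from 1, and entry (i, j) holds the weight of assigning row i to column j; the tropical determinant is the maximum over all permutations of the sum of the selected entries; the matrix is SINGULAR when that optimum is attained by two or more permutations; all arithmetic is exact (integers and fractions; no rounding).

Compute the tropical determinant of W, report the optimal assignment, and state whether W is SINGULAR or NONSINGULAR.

σ = (1, 2, 3, 4): 8 + (-1) + 14 + 15 = 36
σ = (1, 2, 4, 3): 8 + (-1) + 9 + 18 = 34
σ = (1, 3, 2, 4): 8 + 13 + 2 + 15 = 38
σ = (1, 3, 4, 2): 8 + 13 + 9 + 18 = 48
σ = (1, 4, 2, 3): 8 + (-4) + 2 + 18 = 24
σ = (1, 4, 3, 2): 8 + (-4) + 14 + 18 = 36
σ = (2, 1, 3, 4): 20 + 21 + 14 + 15 = 70
σ = (2, 1, 4, 3): 20 + 21 + 9 + 18 = 68
σ = (2, 3, 1, 4): 20 + 13 + (-8) + 15 = 40
σ = (2, 3, 4, 1): 20 + 13 + 9 + 6 = 48
σ = (2, 4, 1, 3): 20 + (-4) + (-8) + 18 = 26
σ = (2, 4, 3, 1): 20 + (-4) + 14 + 6 = 36
σ = (3, 1, 2, 4): (-5) + 21 + 2 + 15 = 33
σ = (3, 1, 4, 2): (-5) + 21 + 9 + 18 = 43
σ = (3, 2, 1, 4): (-5) + (-1) + (-8) + 15 = 1
σ = (3, 2, 4, 1): (-5) + (-1) + 9 + 6 = 9
σ = (3, 4, 1, 2): (-5) + (-4) + (-8) + 18 = 1
σ = (3, 4, 2, 1): (-5) + (-4) + 2 + 6 = -1
σ = (4, 1, 2, 3): (-6) + 21 + 2 + 18 = 35
σ = (4, 1, 3, 2): (-6) + 21 + 14 + 18 = 47
σ = (4, 2, 1, 3): (-6) + (-1) + (-8) + 18 = 3
σ = (4, 2, 3, 1): (-6) + (-1) + 14 + 6 = 13
σ = (4, 3, 1, 2): (-6) + 13 + (-8) + 18 = 17
σ = (4, 3, 2, 1): (-6) + 13 + 2 + 6 = 15
Optimal value attained by: σ = (2, 1, 3, 4).
Answer: det⊕(W) = 70; verdict: NONSINGULAR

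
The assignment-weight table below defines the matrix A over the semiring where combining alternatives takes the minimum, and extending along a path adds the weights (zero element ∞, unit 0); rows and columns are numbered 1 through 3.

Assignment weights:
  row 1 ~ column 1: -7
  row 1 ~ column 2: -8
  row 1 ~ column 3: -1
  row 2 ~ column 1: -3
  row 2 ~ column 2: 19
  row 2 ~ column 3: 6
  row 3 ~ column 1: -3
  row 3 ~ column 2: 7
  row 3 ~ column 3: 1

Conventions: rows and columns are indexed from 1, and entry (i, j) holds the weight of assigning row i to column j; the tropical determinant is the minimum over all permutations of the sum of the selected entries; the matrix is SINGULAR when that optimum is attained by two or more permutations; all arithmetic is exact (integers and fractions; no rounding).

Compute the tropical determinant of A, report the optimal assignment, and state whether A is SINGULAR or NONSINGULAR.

σ = (1, 2, 3): (-7) + 19 + 1 = 13
σ = (1, 3, 2): (-7) + 6 + 7 = 6
σ = (2, 1, 3): (-8) + (-3) + 1 = -10
σ = (2, 3, 1): (-8) + 6 + (-3) = -5
σ = (3, 1, 2): (-1) + (-3) + 7 = 3
σ = (3, 2, 1): (-1) + 19 + (-3) = 15
Optimal value attained by: σ = (2, 1, 3).
Answer: det⊕(A) = -10; verdict: NONSINGULAR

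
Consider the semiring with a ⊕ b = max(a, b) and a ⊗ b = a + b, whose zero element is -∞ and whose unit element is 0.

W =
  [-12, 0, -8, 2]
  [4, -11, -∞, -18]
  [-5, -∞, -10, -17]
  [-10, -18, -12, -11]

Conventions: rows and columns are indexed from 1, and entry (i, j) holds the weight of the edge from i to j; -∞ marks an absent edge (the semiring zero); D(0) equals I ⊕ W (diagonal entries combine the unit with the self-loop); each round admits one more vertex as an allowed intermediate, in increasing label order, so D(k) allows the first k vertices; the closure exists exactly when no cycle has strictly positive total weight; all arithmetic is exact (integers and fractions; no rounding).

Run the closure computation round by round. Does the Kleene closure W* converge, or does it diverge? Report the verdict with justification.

D(0):
  [0, 0, -8, 2]
  [4, 0, -∞, -18]
  [-5, -∞, 0, -17]
  [-10, -18, -12, 0]
Detection: at round 1, diagonal entry (2, 2) turns strictly positive.
Key observation: the cycle 2->1->2 has total weight 4 + 0, which is strictly positive.
Answer: DIVERGES — positive cycle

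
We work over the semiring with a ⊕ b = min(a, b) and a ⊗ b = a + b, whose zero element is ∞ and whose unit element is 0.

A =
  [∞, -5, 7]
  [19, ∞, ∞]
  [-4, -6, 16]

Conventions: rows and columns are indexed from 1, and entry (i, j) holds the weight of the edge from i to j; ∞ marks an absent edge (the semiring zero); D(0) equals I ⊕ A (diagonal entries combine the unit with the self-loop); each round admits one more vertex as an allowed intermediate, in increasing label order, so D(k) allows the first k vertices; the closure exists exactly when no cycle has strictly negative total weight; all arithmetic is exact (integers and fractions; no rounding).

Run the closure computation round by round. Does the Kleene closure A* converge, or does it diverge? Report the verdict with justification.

D(0):
  [0, -5, 7]
  [19, 0, ∞]
  [-4, -6, 0]
D(1):
  [0, -5, 7]
  [19, 0, 26]
  [-4, -9, 0]
D(2):
  [0, -5, 7]
  [19, 0, 26]
  [-4, -9, 0]
D(3):
  [0, -5, 7]
  [19, 0, 26]
  [-4, -9, 0]
Key observation: every diagonal entry stays at the unit through all rounds, so no improving cycle exists.
Answer: CONVERGES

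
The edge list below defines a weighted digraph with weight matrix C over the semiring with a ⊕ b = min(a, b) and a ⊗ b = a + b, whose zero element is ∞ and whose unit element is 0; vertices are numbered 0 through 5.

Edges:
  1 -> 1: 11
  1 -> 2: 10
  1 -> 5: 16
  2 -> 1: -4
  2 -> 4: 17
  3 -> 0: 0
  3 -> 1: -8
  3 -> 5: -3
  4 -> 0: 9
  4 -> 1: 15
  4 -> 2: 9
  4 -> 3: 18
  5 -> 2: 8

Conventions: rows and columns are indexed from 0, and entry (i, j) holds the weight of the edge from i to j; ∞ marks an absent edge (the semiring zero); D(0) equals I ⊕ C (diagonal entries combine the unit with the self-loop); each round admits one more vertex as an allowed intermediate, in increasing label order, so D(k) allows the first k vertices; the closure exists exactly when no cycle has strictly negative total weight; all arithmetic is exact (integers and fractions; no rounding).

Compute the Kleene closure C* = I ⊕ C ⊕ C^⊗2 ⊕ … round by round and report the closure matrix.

D(0):
  [0, ∞, ∞, ∞, ∞, ∞]
  [∞, 0, 10, ∞, ∞, 16]
  [∞, -4, 0, ∞, 17, ∞]
  [0, -8, ∞, 0, ∞, -3]
  [9, 15, 9, 18, 0, ∞]
  [∞, ∞, 8, ∞, ∞, 0]
D(1):
  [0, ∞, ∞, ∞, ∞, ∞]
  [∞, 0, 10, ∞, ∞, 16]
  [∞, -4, 0, ∞, 17, ∞]
  [0, -8, ∞, 0, ∞, -3]
  [9, 15, 9, 18, 0, ∞]
  [∞, ∞, 8, ∞, ∞, 0]
D(2):
  [0, ∞, ∞, ∞, ∞, ∞]
  [∞, 0, 10, ∞, ∞, 16]
  [∞, -4, 0, ∞, 17, 12]
  [0, -8, 2, 0, ∞, -3]
  [9, 15, 9, 18, 0, 31]
  [∞, ∞, 8, ∞, ∞, 0]
D(3):
  [0, ∞, ∞, ∞, ∞, ∞]
  [∞, 0, 10, ∞, 27, 16]
  [∞, -4, 0, ∞, 17, 12]
  [0, -8, 2, 0, 19, -3]
  [9, 5, 9, 18, 0, 21]
  [∞, 4, 8, ∞, 25, 0]
D(4):
  [0, ∞, ∞, ∞, ∞, ∞]
  [∞, 0, 10, ∞, 27, 16]
  [∞, -4, 0, ∞, 17, 12]
  [0, -8, 2, 0, 19, -3]
  [9, 5, 9, 18, 0, 15]
  [∞, 4, 8, ∞, 25, 0]
D(5):
  [0, ∞, ∞, ∞, ∞, ∞]
  [36, 0, 10, 45, 27, 16]
  [26, -4, 0, 35, 17, 12]
  [0, -8, 2, 0, 19, -3]
  [9, 5, 9, 18, 0, 15]
  [34, 4, 8, 43, 25, 0]
D(6):
  [0, ∞, ∞, ∞, ∞, ∞]
  [36, 0, 10, 45, 27, 16]
  [26, -4, 0, 35, 17, 12]
  [0, -8, 2, 0, 19, -3]
  [9, 5, 9, 18, 0, 15]
  [34, 4, 8, 43, 25, 0]
Answer: C* = [[0, ∞, ∞, ∞, ∞, ∞], [36, 0, 10, 45, 27, 16], [26, -4, 0, 35, 17, 12], [0, -8, 2, 0, 19, -3], [9, 5, 9, 18, 0, 15], [34, 4, 8, 43, 25, 0]]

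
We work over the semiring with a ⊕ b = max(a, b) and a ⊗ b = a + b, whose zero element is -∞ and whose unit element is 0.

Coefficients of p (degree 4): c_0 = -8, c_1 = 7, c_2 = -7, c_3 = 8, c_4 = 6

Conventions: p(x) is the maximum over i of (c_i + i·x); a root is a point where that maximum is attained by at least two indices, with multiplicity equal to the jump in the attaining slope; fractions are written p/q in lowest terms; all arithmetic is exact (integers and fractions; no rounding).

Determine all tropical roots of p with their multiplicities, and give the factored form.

hull edge (i=0, c=-8) to (i=1, c=7): slope 15, span 1
hull edge (i=1, c=7) to (i=3, c=8): slope 1/2, span 2
hull edge (i=3, c=8) to (i=4, c=6): slope -2, span 1
Factored form: p(x) = 6 ⊗ (x ⊕ (-15)) ⊗ (x ⊕ (-1/2)) ⊗ (x ⊕ (-1/2)) ⊗ (x ⊕ 2)
Answer: roots = -15 (mult 1), -1/2 (mult 2), 2 (mult 1)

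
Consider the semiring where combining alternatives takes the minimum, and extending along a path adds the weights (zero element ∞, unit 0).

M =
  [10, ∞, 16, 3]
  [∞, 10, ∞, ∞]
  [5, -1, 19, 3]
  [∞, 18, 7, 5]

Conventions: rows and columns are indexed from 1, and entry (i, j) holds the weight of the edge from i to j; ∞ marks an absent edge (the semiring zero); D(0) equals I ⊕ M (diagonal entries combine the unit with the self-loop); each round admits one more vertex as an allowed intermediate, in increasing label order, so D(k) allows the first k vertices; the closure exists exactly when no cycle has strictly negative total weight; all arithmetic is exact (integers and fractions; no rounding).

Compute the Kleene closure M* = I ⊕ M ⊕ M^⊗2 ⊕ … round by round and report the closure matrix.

D(0):
  [0, ∞, 16, 3]
  [∞, 0, ∞, ∞]
  [5, -1, 0, 3]
  [∞, 18, 7, 0]
D(1):
  [0, ∞, 16, 3]
  [∞, 0, ∞, ∞]
  [5, -1, 0, 3]
  [∞, 18, 7, 0]
D(2):
  [0, ∞, 16, 3]
  [∞, 0, ∞, ∞]
  [5, -1, 0, 3]
  [∞, 18, 7, 0]
D(3):
  [0, 15, 16, 3]
  [∞, 0, ∞, ∞]
  [5, -1, 0, 3]
  [12, 6, 7, 0]
D(4):
  [0, 9, 10, 3]
  [∞, 0, ∞, ∞]
  [5, -1, 0, 3]
  [12, 6, 7, 0]
Answer: M* = [[0, 9, 10, 3], [∞, 0, ∞, ∞], [5, -1, 0, 3], [12, 6, 7, 0]]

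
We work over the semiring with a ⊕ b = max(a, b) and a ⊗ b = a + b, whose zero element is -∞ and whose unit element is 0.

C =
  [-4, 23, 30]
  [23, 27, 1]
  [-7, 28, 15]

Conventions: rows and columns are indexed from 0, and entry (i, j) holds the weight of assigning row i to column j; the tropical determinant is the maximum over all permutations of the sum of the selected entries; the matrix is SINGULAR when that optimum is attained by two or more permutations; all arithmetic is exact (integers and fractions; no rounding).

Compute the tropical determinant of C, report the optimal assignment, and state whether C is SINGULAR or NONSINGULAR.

σ = (0, 1, 2): (-4) + 27 + 15 = 38
σ = (0, 2, 1): (-4) + 1 + 28 = 25
σ = (1, 0, 2): 23 + 23 + 15 = 61
σ = (1, 2, 0): 23 + 1 + (-7) = 17
σ = (2, 0, 1): 30 + 23 + 28 = 81
σ = (2, 1, 0): 30 + 27 + (-7) = 50
Optimal value attained by: σ = (2, 0, 1).
Answer: det⊕(C) = 81; verdict: NONSINGULAR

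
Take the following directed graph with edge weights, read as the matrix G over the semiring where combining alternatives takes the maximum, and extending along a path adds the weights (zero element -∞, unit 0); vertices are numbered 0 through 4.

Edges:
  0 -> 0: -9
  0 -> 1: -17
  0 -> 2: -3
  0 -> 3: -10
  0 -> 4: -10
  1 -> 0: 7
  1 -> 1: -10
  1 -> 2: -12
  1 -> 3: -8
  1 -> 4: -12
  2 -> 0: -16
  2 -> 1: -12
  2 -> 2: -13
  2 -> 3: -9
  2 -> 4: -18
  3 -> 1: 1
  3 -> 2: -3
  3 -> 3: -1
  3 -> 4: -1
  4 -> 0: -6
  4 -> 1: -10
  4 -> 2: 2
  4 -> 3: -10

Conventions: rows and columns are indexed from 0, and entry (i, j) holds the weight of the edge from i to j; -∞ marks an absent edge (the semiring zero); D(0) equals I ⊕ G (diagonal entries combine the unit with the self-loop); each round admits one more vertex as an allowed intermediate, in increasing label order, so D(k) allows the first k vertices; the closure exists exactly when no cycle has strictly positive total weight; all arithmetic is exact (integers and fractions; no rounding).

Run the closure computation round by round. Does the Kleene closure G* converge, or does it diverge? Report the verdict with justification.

D(0):
  [0, -17, -3, -10, -10]
  [7, 0, -12, -8, -12]
  [-16, -12, 0, -9, -18]
  [-∞, 1, -3, 0, -1]
  [-6, -10, 2, -10, 0]
D(1):
  [0, -17, -3, -10, -10]
  [7, 0, 4, -3, -3]
  [-16, -12, 0, -9, -18]
  [-∞, 1, -3, 0, -1]
  [-6, -10, 2, -10, 0]
D(2):
  [0, -17, -3, -10, -10]
  [7, 0, 4, -3, -3]
  [-5, -12, 0, -9, -15]
  [8, 1, 5, 0, -1]
  [-3, -10, 2, -10, 0]
D(3):
  [0, -15, -3, -10, -10]
  [7, 0, 4, -3, -3]
  [-5, -12, 0, -9, -15]
  [8, 1, 5, 0, -1]
  [-3, -10, 2, -7, 0]
D(4):
  [0, -9, -3, -10, -10]
  [7, 0, 4, -3, -3]
  [-1, -8, 0, -9, -10]
  [8, 1, 5, 0, -1]
  [1, -6, 2, -7, 0]
D(5):
  [0, -9, -3, -10, -10]
  [7, 0, 4, -3, -3]
  [-1, -8, 0, -9, -10]
  [8, 1, 5, 0, -1]
  [1, -6, 2, -7, 0]
Key observation: every diagonal entry stays at the unit through all rounds, so no improving cycle exists.
Answer: CONVERGES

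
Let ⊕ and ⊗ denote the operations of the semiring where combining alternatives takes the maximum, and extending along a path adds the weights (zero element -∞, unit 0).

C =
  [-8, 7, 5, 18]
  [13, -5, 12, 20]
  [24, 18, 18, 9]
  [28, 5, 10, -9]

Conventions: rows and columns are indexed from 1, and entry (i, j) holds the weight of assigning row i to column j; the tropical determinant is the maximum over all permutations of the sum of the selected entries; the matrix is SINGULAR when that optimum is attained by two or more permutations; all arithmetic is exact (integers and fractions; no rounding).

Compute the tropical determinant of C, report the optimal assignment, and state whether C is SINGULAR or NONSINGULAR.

σ = (1, 2, 3, 4): (-8) + (-5) + 18 + (-9) = -4
σ = (1, 2, 4, 3): (-8) + (-5) + 9 + 10 = 6
σ = (1, 3, 2, 4): (-8) + 12 + 18 + (-9) = 13
σ = (1, 3, 4, 2): (-8) + 12 + 9 + 5 = 18
σ = (1, 4, 2, 3): (-8) + 20 + 18 + 10 = 40
σ = (1, 4, 3, 2): (-8) + 20 + 18 + 5 = 35
σ = (2, 1, 3, 4): 7 + 13 + 18 + (-9) = 29
σ = (2, 1, 4, 3): 7 + 13 + 9 + 10 = 39
σ = (2, 3, 1, 4): 7 + 12 + 24 + (-9) = 34
σ = (2, 3, 4, 1): 7 + 12 + 9 + 28 = 56
σ = (2, 4, 1, 3): 7 + 20 + 24 + 10 = 61
σ = (2, 4, 3, 1): 7 + 20 + 18 + 28 = 73
σ = (3, 1, 2, 4): 5 + 13 + 18 + (-9) = 27
σ = (3, 1, 4, 2): 5 + 13 + 9 + 5 = 32
σ = (3, 2, 1, 4): 5 + (-5) + 24 + (-9) = 15
σ = (3, 2, 4, 1): 5 + (-5) + 9 + 28 = 37
σ = (3, 4, 1, 2): 5 + 20 + 24 + 5 = 54
σ = (3, 4, 2, 1): 5 + 20 + 18 + 28 = 71
σ = (4, 1, 2, 3): 18 + 13 + 18 + 10 = 59
σ = (4, 1, 3, 2): 18 + 13 + 18 + 5 = 54
σ = (4, 2, 1, 3): 18 + (-5) + 24 + 10 = 47
σ = (4, 2, 3, 1): 18 + (-5) + 18 + 28 = 59
σ = (4, 3, 1, 2): 18 + 12 + 24 + 5 = 59
σ = (4, 3, 2, 1): 18 + 12 + 18 + 28 = 76
Optimal value attained by: σ = (4, 3, 2, 1).
Answer: det⊕(C) = 76; verdict: NONSINGULAR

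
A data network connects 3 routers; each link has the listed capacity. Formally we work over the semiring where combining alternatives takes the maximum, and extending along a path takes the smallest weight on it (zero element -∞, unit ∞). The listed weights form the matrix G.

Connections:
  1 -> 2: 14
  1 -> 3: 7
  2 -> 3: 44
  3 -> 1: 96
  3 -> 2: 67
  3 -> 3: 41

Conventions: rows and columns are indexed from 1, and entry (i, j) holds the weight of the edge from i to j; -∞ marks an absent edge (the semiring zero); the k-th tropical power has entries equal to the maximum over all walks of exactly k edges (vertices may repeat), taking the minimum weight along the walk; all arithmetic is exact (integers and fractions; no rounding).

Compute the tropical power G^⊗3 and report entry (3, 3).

G^⊗2:
  [7, 7, 14]
  [44, 44, 41]
  [41, 41, 44]
G^⊗3:
  [14, 14, 14]
  [41, 41, 44]
  [44, 44, 41]
Key observation: the optimum is the walk 3->2->3->3, with weight 67 min 44 min 41 = 41.
Optimal value attained by: walk 3->2->3->3.
Answer: (G^⊗3)[3][3] = 41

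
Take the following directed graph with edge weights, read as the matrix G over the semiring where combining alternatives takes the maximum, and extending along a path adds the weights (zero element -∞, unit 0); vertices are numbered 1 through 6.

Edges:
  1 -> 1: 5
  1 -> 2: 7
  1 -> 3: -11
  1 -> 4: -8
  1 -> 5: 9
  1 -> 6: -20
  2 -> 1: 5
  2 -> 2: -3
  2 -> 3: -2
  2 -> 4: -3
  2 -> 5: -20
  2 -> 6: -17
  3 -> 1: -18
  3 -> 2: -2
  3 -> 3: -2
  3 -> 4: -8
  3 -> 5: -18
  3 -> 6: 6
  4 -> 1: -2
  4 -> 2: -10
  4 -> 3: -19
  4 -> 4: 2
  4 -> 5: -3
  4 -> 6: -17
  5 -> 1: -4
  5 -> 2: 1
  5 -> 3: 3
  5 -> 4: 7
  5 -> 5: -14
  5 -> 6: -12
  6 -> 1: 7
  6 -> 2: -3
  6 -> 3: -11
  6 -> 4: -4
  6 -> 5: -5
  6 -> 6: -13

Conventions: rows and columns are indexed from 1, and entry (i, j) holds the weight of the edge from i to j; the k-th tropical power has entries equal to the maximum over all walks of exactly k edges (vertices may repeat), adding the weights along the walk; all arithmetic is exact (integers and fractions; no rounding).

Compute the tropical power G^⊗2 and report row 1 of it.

G^⊗2:
  [12, 12, 12, 16, 14, -3]
  [10, 12, -4, -1, 14, 4]
  [13, 3, -4, 2, 1, 4]
  [3, 5, 0, 4, 7, -13]
  [6, 3, 1, 9, 5, 9]
  [12, 14, -2, 2, 16, -5]
Answer: row 1 of G^⊗2 = [12, 12, 12, 16, 14, -3]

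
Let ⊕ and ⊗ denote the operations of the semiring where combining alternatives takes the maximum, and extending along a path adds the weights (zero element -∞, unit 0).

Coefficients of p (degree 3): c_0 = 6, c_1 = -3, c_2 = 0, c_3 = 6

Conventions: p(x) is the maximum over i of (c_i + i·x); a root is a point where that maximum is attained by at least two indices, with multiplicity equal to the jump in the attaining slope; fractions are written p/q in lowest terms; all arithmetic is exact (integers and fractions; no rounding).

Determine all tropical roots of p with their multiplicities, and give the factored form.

hull edge (i=0, c=6) to (i=3, c=6): slope 0, span 3
Factored form: p(x) = 6 ⊗ (x ⊕ 0) ⊗ (x ⊕ 0) ⊗ (x ⊕ 0)
Answer: roots = 0 (mult 3)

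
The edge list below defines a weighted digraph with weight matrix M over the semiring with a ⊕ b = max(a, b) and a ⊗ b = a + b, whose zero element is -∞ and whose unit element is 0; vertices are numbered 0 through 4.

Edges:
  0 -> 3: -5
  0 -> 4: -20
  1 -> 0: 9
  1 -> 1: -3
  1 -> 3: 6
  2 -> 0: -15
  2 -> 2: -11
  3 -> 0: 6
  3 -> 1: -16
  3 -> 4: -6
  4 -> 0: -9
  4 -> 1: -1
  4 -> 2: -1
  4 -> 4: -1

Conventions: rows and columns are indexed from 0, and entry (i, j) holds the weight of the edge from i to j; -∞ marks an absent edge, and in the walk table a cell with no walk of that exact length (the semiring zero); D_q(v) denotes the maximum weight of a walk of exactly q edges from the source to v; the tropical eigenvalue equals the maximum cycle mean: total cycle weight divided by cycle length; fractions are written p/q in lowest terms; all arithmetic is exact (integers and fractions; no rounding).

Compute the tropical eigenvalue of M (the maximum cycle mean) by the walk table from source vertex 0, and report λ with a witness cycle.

q=0: [0, -∞, -∞, -∞, -∞]
q=1: [-∞, -∞, -∞, -5, -20]
q=2: [1, -21, -21, -∞, -11]
q=3: [-12, -12, -12, -4, -12]
q=4: [2, -13, -13, -6, -10]
q=5: [0, -11, -11, -3, -11]
Optimal cycle mean attained by: cycle 0->3->0, total (-5) + 6, length 2.
Answer: λ = 1/2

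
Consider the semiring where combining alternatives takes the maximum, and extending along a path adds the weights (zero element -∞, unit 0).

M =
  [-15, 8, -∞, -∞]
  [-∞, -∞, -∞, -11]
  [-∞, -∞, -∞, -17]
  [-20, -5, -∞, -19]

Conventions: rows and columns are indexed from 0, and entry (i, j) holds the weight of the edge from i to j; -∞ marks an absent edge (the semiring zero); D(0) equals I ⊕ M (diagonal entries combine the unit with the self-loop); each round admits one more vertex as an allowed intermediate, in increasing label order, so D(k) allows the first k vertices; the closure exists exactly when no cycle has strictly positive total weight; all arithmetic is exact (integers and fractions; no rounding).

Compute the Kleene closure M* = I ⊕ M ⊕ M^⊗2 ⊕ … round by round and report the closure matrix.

D(0):
  [0, 8, -∞, -∞]
  [-∞, 0, -∞, -11]
  [-∞, -∞, 0, -17]
  [-20, -5, -∞, 0]
D(1):
  [0, 8, -∞, -∞]
  [-∞, 0, -∞, -11]
  [-∞, -∞, 0, -17]
  [-20, -5, -∞, 0]
D(2):
  [0, 8, -∞, -3]
  [-∞, 0, -∞, -11]
  [-∞, -∞, 0, -17]
  [-20, -5, -∞, 0]
D(3):
  [0, 8, -∞, -3]
  [-∞, 0, -∞, -11]
  [-∞, -∞, 0, -17]
  [-20, -5, -∞, 0]
D(4):
  [0, 8, -∞, -3]
  [-31, 0, -∞, -11]
  [-37, -22, 0, -17]
  [-20, -5, -∞, 0]
Answer: M* = [[0, 8, -∞, -3], [-31, 0, -∞, -11], [-37, -22, 0, -17], [-20, -5, -∞, 0]]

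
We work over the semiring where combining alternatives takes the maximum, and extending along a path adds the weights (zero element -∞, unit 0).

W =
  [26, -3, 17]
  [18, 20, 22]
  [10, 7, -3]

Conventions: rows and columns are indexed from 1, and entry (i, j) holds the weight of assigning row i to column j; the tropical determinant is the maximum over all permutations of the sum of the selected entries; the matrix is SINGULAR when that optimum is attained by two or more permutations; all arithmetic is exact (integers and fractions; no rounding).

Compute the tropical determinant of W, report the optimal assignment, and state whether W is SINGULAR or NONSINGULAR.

σ = (1, 2, 3): 26 + 20 + (-3) = 43
σ = (1, 3, 2): 26 + 22 + 7 = 55
σ = (2, 1, 3): (-3) + 18 + (-3) = 12
σ = (2, 3, 1): (-3) + 22 + 10 = 29
σ = (3, 1, 2): 17 + 18 + 7 = 42
σ = (3, 2, 1): 17 + 20 + 10 = 47
Optimal value attained by: σ = (1, 3, 2).
Answer: det⊕(W) = 55; verdict: NONSINGULAR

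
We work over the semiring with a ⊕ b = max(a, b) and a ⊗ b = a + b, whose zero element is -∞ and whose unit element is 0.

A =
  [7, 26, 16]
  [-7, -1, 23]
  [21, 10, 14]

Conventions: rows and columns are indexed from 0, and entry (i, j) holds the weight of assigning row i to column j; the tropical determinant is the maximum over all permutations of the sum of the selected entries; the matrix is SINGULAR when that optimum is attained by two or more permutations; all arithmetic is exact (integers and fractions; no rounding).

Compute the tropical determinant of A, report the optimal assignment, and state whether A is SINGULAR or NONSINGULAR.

σ = (0, 1, 2): 7 + (-1) + 14 = 20
σ = (0, 2, 1): 7 + 23 + 10 = 40
σ = (1, 0, 2): 26 + (-7) + 14 = 33
σ = (1, 2, 0): 26 + 23 + 21 = 70
σ = (2, 0, 1): 16 + (-7) + 10 = 19
σ = (2, 1, 0): 16 + (-1) + 21 = 36
Optimal value attained by: σ = (1, 2, 0).
Answer: det⊕(A) = 70; verdict: NONSINGULAR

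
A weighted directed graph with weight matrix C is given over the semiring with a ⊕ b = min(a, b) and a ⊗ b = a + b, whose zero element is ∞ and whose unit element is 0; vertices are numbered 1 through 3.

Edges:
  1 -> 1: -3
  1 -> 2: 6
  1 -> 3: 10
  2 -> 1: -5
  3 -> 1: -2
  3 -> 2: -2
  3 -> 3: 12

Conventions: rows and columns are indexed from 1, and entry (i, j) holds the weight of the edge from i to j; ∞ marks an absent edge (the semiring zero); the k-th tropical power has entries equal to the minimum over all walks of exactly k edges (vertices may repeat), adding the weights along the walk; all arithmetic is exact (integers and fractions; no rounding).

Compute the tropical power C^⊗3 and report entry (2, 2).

C^⊗2:
  [-6, 3, 7]
  [-8, 1, 5]
  [-7, 4, 8]
C^⊗3:
  [-9, 0, 4]
  [-11, -2, 2]
  [-10, -1, 3]
Key observation: the optimum is the walk 2->1->1->2, with weight (-5) + (-3) + 6 = -2.
Optimal value attained by: walk 2->1->1->2.
Answer: (C^⊗3)[2][2] = -2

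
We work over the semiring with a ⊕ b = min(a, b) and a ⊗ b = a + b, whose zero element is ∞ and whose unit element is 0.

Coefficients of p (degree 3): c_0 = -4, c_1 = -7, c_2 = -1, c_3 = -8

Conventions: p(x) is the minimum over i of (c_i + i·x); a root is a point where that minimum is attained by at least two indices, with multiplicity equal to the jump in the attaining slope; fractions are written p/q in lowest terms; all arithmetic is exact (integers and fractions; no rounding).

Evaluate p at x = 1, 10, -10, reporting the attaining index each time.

p(1) = min(-4+0·1=-4, -7+1·1=-6, -1+2·1=1, -8+3·1=-5) = -6 (attained by i=1)
p(10) = min(-4+0·10=-4, -7+1·10=3, -1+2·10=19, -8+3·10=22) = -4 (attained by i=0)
p(-10) = min(-4+0·(-10)=-4, -7+1·(-10)=-17, -1+2·(-10)=-21, -8+3·(-10)=-38) = -38 (attained by i=3)
Answer: p(1) = -6; p(10) = -4; p(-10) = -38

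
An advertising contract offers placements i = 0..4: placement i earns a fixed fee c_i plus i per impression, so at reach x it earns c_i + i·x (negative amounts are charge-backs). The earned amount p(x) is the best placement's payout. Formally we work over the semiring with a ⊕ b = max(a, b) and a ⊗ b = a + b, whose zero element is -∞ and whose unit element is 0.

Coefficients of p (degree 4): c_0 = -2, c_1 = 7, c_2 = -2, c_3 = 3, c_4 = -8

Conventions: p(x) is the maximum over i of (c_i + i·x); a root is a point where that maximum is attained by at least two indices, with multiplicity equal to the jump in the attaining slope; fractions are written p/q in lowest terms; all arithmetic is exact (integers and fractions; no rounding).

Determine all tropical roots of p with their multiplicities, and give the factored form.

hull edge (i=0, c=-2) to (i=1, c=7): slope 9, span 1
hull edge (i=1, c=7) to (i=3, c=3): slope -2, span 2
hull edge (i=3, c=3) to (i=4, c=-8): slope -11, span 1
Factored form: p(x) = -8 ⊗ (x ⊕ (-9)) ⊗ (x ⊕ 2) ⊗ (x ⊕ 2) ⊗ (x ⊕ 11)
Answer: roots = -9 (mult 1), 2 (mult 2), 11 (mult 1)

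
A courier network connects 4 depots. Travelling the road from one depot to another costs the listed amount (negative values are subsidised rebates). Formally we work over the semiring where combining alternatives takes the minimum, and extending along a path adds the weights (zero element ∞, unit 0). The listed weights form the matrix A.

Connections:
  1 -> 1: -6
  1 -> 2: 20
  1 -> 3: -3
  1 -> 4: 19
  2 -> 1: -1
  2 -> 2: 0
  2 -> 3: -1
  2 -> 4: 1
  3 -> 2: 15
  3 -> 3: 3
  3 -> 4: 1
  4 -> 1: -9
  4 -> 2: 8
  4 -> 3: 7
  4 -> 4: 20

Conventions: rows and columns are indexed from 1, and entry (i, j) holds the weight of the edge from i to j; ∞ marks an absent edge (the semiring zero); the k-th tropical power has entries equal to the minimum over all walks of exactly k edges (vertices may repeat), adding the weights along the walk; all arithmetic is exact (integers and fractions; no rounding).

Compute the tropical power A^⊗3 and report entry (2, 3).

A^⊗2:
  [-12, 12, -9, -2]
  [-8, 0, -4, 0]
  [-8, 9, 6, 4]
  [-15, 8, -12, 8]
A^⊗3:
  [-18, 6, -15, -8]
  [-14, 0, -11, -3]
  [-14, 9, -11, 7]
  [-21, 3, -18, -11]
Key observation: the optimum is the walk 2->4->1->3, with weight 1 + (-9) + (-3) = -11.
Optimal value attained by: walk 2->4->1->3.
Answer: (A^⊗3)[2][3] = -11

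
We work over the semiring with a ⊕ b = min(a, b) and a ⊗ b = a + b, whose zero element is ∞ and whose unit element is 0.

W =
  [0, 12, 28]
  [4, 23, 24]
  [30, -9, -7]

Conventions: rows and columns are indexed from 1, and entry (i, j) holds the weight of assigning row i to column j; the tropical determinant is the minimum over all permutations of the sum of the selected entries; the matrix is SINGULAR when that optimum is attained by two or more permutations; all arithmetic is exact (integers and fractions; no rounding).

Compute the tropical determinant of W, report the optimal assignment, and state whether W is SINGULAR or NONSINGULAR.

σ = (1, 2, 3): 0 + 23 + (-7) = 16
σ = (1, 3, 2): 0 + 24 + (-9) = 15
σ = (2, 1, 3): 12 + 4 + (-7) = 9
σ = (2, 3, 1): 12 + 24 + 30 = 66
σ = (3, 1, 2): 28 + 4 + (-9) = 23
σ = (3, 2, 1): 28 + 23 + 30 = 81
Optimal value attained by: σ = (2, 1, 3).
Answer: det⊕(W) = 9; verdict: NONSINGULAR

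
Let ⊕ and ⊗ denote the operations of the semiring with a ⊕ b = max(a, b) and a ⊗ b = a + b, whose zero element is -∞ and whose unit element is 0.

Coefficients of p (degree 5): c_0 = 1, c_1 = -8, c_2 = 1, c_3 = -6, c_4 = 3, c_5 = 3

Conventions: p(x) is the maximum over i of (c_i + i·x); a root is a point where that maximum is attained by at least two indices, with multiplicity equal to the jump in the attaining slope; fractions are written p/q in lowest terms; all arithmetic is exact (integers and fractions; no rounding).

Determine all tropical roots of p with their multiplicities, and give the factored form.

hull edge (i=0, c=1) to (i=4, c=3): slope 1/2, span 4
hull edge (i=4, c=3) to (i=5, c=3): slope 0, span 1
Factored form: p(x) = 3 ⊗ (x ⊕ (-1/2)) ⊗ (x ⊕ (-1/2)) ⊗ (x ⊕ (-1/2)) ⊗ (x ⊕ (-1/2)) ⊗ (x ⊕ 0)
Answer: roots = -1/2 (mult 4), 0 (mult 1)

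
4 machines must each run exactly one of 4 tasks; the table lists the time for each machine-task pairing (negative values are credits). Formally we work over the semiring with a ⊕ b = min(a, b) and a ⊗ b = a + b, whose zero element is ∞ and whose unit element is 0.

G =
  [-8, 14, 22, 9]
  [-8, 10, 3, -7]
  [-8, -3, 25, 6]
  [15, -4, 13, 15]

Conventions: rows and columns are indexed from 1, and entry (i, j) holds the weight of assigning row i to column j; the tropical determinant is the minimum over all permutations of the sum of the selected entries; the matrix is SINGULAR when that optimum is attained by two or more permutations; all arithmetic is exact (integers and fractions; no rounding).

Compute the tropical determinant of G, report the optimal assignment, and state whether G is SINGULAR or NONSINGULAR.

σ = (1, 2, 3, 4): (-8) + 10 + 25 + 15 = 42
σ = (1, 2, 4, 3): (-8) + 10 + 6 + 13 = 21
σ = (1, 3, 2, 4): (-8) + 3 + (-3) + 15 = 7
σ = (1, 3, 4, 2): (-8) + 3 + 6 + (-4) = -3
σ = (1, 4, 2, 3): (-8) + (-7) + (-3) + 13 = -5
σ = (1, 4, 3, 2): (-8) + (-7) + 25 + (-4) = 6
σ = (2, 1, 3, 4): 14 + (-8) + 25 + 15 = 46
σ = (2, 1, 4, 3): 14 + (-8) + 6 + 13 = 25
σ = (2, 3, 1, 4): 14 + 3 + (-8) + 15 = 24
σ = (2, 3, 4, 1): 14 + 3 + 6 + 15 = 38
σ = (2, 4, 1, 3): 14 + (-7) + (-8) + 13 = 12
σ = (2, 4, 3, 1): 14 + (-7) + 25 + 15 = 47
σ = (3, 1, 2, 4): 22 + (-8) + (-3) + 15 = 26
σ = (3, 1, 4, 2): 22 + (-8) + 6 + (-4) = 16
σ = (3, 2, 1, 4): 22 + 10 + (-8) + 15 = 39
σ = (3, 2, 4, 1): 22 + 10 + 6 + 15 = 53
σ = (3, 4, 1, 2): 22 + (-7) + (-8) + (-4) = 3
σ = (3, 4, 2, 1): 22 + (-7) + (-3) + 15 = 27
σ = (4, 1, 2, 3): 9 + (-8) + (-3) + 13 = 11
σ = (4, 1, 3, 2): 9 + (-8) + 25 + (-4) = 22
σ = (4, 2, 1, 3): 9 + 10 + (-8) + 13 = 24
σ = (4, 2, 3, 1): 9 + 10 + 25 + 15 = 59
σ = (4, 3, 1, 2): 9 + 3 + (-8) + (-4) = 0
σ = (4, 3, 2, 1): 9 + 3 + (-3) + 15 = 24
Optimal value attained by: σ = (1, 4, 2, 3).
Answer: det⊕(G) = -5; verdict: NONSINGULAR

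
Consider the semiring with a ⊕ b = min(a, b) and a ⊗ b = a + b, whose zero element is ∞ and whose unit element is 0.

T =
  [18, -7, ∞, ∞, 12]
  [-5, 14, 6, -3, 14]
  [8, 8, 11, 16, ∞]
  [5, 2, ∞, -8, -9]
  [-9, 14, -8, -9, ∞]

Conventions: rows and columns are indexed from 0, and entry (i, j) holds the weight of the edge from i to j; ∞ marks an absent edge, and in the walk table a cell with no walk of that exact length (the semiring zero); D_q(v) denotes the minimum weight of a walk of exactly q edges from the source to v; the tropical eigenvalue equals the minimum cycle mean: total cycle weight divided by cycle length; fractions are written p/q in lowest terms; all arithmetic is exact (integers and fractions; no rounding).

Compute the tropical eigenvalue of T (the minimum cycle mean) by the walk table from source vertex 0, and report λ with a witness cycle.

q=0: [0, ∞, ∞, ∞, ∞]
q=1: [18, -7, ∞, ∞, 12]
q=2: [-12, 7, -1, -10, 7]
q=3: [-5, -19, -1, -18, -19]
q=4: [-28, -16, -27, -28, -27]
q=5: [-36, -35, -35, -36, -37]
Optimal cycle mean attained by: cycle 3->4->3, total (-9) + (-9), length 2.
Answer: λ = -9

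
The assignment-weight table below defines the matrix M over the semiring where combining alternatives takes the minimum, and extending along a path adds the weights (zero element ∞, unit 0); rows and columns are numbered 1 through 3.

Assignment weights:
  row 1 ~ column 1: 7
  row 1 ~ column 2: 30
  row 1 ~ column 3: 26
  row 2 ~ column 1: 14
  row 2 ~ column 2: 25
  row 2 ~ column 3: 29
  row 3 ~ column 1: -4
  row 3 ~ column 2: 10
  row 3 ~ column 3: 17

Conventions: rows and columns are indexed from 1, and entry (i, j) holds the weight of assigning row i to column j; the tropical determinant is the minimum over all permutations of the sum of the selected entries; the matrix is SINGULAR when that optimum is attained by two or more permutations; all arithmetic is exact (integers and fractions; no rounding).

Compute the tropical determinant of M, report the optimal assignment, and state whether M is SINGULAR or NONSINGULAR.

σ = (1, 2, 3): 7 + 25 + 17 = 49
σ = (1, 3, 2): 7 + 29 + 10 = 46
σ = (2, 1, 3): 30 + 14 + 17 = 61
σ = (2, 3, 1): 30 + 29 + (-4) = 55
σ = (3, 1, 2): 26 + 14 + 10 = 50
σ = (3, 2, 1): 26 + 25 + (-4) = 47
Optimal value attained by: σ = (1, 3, 2).
Answer: det⊕(M) = 46; verdict: NONSINGULAR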